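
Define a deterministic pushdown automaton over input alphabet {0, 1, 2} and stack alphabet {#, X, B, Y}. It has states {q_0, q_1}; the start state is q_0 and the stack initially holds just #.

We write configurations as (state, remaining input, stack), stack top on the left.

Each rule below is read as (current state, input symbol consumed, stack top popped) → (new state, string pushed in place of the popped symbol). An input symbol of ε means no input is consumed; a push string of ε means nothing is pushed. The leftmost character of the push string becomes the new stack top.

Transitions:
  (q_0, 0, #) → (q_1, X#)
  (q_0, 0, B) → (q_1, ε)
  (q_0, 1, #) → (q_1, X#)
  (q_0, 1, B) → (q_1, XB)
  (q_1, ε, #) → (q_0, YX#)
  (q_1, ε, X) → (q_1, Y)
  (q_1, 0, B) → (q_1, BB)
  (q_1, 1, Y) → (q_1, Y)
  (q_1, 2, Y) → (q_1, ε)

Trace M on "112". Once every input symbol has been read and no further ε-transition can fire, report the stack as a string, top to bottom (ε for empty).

YX#

(q_0, 112, #) ⊢ (q_1, 12, X#) ⊢ (q_1, 12, Y#) ⊢ (q_1, 2, Y#) ⊢ (q_1, ε, #) ⊢ (q_0, ε, YX#)
All input consumed in state q_0 with stack YX#.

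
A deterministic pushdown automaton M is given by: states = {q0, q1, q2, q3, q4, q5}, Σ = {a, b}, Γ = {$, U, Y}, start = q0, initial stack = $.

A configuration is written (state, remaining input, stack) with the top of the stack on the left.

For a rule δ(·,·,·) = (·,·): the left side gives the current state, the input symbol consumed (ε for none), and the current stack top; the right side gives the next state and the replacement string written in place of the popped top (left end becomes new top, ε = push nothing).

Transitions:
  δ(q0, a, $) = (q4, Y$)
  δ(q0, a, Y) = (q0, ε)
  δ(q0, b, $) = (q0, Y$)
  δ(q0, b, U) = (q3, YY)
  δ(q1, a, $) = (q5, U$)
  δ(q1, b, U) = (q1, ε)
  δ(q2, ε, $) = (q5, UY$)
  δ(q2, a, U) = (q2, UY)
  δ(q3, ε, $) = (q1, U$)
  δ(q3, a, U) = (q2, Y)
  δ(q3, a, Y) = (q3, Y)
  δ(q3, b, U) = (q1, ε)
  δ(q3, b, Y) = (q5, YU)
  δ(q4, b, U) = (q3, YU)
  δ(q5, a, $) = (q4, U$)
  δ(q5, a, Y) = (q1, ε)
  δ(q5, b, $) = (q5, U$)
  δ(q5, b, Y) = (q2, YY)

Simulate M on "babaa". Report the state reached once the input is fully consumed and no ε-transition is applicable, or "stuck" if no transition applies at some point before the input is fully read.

q4

(q0, babaa, $) ⊢ (q0, abaa, Y$) ⊢ (q0, baa, $) ⊢ (q0, aa, Y$) ⊢ (q0, a, $) ⊢ (q4, ε, Y$)
All input consumed; M is in state q4.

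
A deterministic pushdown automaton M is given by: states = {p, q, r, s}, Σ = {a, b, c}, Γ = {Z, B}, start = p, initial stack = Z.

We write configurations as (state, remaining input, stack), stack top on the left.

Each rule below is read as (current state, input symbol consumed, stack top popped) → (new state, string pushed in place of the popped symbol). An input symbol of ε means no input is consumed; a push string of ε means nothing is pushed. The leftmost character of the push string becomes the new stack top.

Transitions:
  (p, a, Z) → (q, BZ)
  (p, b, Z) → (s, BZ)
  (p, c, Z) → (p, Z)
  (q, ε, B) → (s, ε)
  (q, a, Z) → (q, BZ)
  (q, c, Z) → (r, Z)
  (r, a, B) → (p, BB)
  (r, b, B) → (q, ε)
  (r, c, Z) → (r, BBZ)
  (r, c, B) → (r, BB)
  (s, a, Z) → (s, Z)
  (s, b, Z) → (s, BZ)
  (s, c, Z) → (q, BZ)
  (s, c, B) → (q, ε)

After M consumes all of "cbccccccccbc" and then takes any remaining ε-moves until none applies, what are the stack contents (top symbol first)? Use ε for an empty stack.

BBBZ

(p, cbccccccccbc, Z) ⊢ (p, bccccccccbc, Z) ⊢ (s, ccccccccbc, BZ) ⊢ (q, cccccccbc, Z) ⊢ (r, ccccccbc, Z) ⊢ (r, cccccbc, BBZ) ⊢ (r, ccccbc, BBBZ) ⊢ (r, cccbc, BBBBZ) ⊢ (r, ccbc, BBBBBZ) ⊢ (r, cbc, BBBBBBZ) ⊢ (r, bc, BBBBBBBZ) ⊢ (q, c, BBBBBBZ) ⊢ (s, c, BBBBBZ) ⊢ (q, ε, BBBBZ) ⊢ (s, ε, BBBZ)
All input consumed in state s with stack BBBZ.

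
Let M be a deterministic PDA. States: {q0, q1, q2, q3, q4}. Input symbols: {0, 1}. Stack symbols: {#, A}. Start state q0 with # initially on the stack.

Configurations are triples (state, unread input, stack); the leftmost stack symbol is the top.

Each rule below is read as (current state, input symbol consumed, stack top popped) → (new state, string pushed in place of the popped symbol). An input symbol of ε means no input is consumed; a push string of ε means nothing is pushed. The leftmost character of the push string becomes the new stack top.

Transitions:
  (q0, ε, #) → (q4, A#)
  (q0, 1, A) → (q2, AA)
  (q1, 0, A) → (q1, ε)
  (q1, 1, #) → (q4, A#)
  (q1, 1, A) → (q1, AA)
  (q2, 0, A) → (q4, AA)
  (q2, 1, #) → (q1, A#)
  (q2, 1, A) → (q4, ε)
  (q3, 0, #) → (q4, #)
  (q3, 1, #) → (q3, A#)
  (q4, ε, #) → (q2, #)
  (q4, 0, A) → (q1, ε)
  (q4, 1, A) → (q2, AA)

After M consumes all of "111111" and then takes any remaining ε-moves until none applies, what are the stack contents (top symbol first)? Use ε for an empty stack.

A#

(q0, 111111, #)
  ε-move, top #: go to q4, push A# → (q4, 111111, A#)
  read 1, top A: go to q2, push AA → (q2, 11111, AA#)
  read 1, top A: go to q4, push ε → (q4, 1111, A#)
  read 1, top A: go to q2, push AA → (q2, 111, AA#)
  read 1, top A: go to q4, push ε → (q4, 11, A#)
  read 1, top A: go to q2, push AA → (q2, 1, AA#)
  read 1, top A: go to q4, push ε → (q4, ε, A#)
All input consumed in state q4 with stack A#.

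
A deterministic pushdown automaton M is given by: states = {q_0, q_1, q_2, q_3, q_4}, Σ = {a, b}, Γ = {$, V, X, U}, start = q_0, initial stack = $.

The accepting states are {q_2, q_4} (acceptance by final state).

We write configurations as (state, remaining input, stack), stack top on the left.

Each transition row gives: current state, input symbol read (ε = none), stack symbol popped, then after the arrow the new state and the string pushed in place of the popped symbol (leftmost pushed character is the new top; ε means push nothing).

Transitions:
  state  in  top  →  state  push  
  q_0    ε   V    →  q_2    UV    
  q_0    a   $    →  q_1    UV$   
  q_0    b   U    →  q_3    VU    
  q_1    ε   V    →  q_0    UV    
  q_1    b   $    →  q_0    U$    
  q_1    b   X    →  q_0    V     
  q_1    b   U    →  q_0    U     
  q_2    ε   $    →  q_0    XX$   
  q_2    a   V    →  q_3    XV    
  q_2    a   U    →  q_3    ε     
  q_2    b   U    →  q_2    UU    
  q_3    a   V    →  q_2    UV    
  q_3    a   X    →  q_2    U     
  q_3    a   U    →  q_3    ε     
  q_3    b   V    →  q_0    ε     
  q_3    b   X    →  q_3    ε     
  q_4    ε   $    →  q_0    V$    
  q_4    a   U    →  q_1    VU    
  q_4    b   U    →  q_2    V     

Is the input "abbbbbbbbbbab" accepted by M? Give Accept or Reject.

Accept

(q_0, abbbbbbbbbbab, $) ⊢ (q_1, bbbbbbbbbbab, UV$) ⊢ (q_0, bbbbbbbbbab, UV$) ⊢ (q_3, bbbbbbbbab, VUV$) ⊢ (q_0, bbbbbbbab, UV$) ⊢ (q_3, bbbbbbab, VUV$) ⊢ (q_0, bbbbbab, UV$) ⊢ (q_3, bbbbab, VUV$) ⊢ (q_0, bbbab, UV$) ⊢ (q_3, bbab, VUV$) ⊢ (q_0, bab, UV$) ⊢ (q_3, ab, VUV$) ⊢ (q_2, b, UVUV$) ⊢ (q_2, ε, UUVUV$)
All input consumed; state q_2 ∈ F.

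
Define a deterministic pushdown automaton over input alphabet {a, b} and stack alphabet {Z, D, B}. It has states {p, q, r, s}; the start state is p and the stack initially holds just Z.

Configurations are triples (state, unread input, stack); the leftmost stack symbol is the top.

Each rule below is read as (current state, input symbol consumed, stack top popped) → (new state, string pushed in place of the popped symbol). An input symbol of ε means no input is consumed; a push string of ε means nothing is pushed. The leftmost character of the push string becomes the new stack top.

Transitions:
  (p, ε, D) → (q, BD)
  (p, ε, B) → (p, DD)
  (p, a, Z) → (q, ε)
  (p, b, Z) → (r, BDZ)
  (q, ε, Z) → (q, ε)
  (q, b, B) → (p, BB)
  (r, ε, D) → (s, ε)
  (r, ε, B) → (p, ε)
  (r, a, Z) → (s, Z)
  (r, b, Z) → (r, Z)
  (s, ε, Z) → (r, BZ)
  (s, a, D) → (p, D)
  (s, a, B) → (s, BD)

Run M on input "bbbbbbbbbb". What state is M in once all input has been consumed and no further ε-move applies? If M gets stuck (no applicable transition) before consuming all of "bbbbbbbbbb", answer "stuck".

q

(p, bbbbbbbbbb, Z) ⊢ (r, bbbbbbbbb, BDZ) ⊢ (p, bbbbbbbbb, DZ) ⊢ (q, bbbbbbbbb, BDZ) ⊢ (p, bbbbbbbb, BBDZ) ⊢ (p, bbbbbbbb, DDBDZ) ⊢ (q, bbbbbbbb, BDDBDZ) ⊢ (p, bbbbbbb, BBDDBDZ) ⊢ (p, bbbbbbb, DDBDDBDZ) ⊢ (q, bbbbbbb, BDDBDDBDZ) ⊢ (p, bbbbbb, BBDDBDDBDZ) ⊢ (p, bbbbbb, DDBDDBDDBDZ) ⊢ (q, bbbbbb, BDDBDDBDDBDZ) ⊢ (p, bbbbb, BBDDBDDBDDBDZ) ⊢ (p, bbbbb, DDBDDBDDBDDBDZ) ⊢ (q, bbbbb, BDDBDDBDDBDDBDZ) ⊢ (p, bbbb, BBDDBDDBDDBDDBDZ) ⊢ (p, bbbb, DDBDDBDDBDDBDDBDZ) ⊢ (q, bbbb, BDDBDDBDDBDDBDDBDZ) ⊢ (p, bbb, BBDDBDDBDDBDDBDDBDZ) ⊢ (p, bbb, DDBDDBDDBDDBDDBDDBDZ) ⊢ (q, bbb, BDDBDDBDDBDDBDDBDDBDZ) ⊢ (p, bb, BBDDBDDBDDBDDBDDBDDBDZ) ⊢ (p, bb, DDBDDBDDBDDBDDBDDBDDBDZ) ⊢ (q, bb, BDDBDDBDDBDDBDDBDDBDDBDZ) ⊢ (p, b, BBDDBDDBDDBDDBDDBDDBDDBDZ) ⊢ (p, b, DDBDDBDDBDDBDDBDDBDDBDDBDZ) ⊢ (q, b, BDDBDDBDDBDDBDDBDDBDDBDDBDZ) ⊢ (p, ε, BBDDBDDBDDBDDBDDBDDBDDBDDBDZ) ⊢ (p, ε, DDBDDBDDBDDBDDBDDBDDBDDBDDBDZ) ⊢ (q, ε, BDDBDDBDDBDDBDDBDDBDDBDDBDDBDZ)
All input consumed; M is in state q.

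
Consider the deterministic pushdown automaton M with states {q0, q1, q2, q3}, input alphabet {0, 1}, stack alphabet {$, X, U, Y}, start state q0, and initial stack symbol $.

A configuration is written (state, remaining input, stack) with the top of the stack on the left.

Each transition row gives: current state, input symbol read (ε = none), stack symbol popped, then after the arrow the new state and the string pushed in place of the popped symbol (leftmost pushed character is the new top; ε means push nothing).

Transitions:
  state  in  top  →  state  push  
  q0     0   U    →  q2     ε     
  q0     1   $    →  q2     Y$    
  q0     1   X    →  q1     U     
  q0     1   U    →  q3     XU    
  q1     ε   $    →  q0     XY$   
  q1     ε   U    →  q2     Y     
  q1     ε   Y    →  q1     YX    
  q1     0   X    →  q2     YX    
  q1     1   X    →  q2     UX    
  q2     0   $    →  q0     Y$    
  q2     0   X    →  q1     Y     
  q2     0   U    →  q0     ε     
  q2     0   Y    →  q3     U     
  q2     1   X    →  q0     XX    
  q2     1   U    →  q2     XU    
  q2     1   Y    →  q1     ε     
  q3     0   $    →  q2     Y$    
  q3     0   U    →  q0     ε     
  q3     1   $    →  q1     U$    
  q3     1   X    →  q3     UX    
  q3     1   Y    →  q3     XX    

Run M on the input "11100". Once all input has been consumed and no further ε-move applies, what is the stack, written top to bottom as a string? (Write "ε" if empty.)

Y$

(q0, 11100, $) ⊢ (q2, 1100, Y$) ⊢ (q1, 100, $) ⊢ (q0, 100, XY$) ⊢ (q1, 00, UY$) ⊢ (q2, 00, YY$) ⊢ (q3, 0, UY$) ⊢ (q0, ε, Y$)
All input consumed in state q0 with stack Y$.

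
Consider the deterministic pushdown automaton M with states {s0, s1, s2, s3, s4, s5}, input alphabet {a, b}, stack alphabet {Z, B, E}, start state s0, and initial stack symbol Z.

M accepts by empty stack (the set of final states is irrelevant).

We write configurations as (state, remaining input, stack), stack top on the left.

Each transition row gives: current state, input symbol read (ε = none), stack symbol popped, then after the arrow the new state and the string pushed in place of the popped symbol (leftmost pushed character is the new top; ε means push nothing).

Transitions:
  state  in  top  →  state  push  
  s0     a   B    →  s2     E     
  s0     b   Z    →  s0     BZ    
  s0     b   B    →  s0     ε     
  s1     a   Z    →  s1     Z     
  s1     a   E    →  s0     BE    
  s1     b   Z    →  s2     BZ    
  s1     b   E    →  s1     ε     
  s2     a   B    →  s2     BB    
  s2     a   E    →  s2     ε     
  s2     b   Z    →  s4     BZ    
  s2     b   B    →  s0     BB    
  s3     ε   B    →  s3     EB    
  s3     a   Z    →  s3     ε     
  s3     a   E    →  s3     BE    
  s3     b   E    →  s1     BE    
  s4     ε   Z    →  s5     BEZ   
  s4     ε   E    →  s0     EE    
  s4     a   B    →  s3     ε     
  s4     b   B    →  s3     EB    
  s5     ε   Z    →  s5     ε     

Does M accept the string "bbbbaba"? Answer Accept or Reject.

(s0, bbbbaba, Z)
  read b, top Z: go to s0, push BZ → (s0, bbbaba, BZ)
  read b, top B: go to s0, push ε → (s0, bbaba, Z)
  read b, top Z: go to s0, push BZ → (s0, baba, BZ)
  read b, top B: go to s0, push ε → (s0, aba, Z)
No transition applies at (s0, aba, Z); input not fully consumed.

Reject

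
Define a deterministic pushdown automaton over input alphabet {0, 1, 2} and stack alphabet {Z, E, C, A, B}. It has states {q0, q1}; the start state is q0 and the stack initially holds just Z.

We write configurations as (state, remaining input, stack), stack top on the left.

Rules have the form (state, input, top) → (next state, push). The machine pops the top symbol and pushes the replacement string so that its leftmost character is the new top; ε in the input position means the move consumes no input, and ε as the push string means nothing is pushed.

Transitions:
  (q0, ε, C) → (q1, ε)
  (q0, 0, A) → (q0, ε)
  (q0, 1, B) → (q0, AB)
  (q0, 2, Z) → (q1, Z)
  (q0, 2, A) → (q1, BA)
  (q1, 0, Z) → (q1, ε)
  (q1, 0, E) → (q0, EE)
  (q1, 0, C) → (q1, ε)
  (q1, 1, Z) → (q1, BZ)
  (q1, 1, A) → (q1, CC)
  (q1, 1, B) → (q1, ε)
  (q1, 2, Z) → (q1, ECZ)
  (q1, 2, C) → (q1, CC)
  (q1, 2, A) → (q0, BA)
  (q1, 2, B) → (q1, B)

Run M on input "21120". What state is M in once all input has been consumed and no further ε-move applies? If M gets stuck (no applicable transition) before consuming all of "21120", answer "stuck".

(q0, 21120, Z)
  read 2, top Z: go to q1, push Z → (q1, 1120, Z)
  read 1, top Z: go to q1, push BZ → (q1, 120, BZ)
  read 1, top B: go to q1, push ε → (q1, 20, Z)
  read 2, top Z: go to q1, push ECZ → (q1, 0, ECZ)
  read 0, top E: go to q0, push EE → (q0, ε, EECZ)
All input consumed; M is in state q0.

q0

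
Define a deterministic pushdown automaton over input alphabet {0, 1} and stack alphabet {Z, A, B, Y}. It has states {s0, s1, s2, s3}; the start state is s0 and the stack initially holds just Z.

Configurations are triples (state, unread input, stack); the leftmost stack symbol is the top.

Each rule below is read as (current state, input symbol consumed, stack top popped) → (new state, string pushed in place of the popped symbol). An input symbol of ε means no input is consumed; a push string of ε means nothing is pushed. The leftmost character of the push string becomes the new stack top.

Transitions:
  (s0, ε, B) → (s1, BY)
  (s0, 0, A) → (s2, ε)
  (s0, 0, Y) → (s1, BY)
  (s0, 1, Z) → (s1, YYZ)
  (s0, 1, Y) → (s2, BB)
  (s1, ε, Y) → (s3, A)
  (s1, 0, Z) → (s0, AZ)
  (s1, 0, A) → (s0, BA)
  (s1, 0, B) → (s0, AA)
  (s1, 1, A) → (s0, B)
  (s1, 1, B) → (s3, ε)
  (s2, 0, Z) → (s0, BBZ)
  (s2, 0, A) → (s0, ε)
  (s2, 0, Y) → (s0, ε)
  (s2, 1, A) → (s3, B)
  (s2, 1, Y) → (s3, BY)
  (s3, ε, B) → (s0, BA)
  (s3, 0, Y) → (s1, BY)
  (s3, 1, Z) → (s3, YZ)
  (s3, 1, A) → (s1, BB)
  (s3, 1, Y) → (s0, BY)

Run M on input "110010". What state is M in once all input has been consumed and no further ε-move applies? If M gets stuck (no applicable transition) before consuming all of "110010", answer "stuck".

(s0, 110010, Z) ⊢ (s1, 10010, YYZ) ⊢ (s3, 10010, AYZ) ⊢ (s1, 0010, BBYZ) ⊢ (s0, 010, AABYZ) ⊢ (s2, 10, ABYZ) ⊢ (s3, 0, BBYZ) ⊢ (s0, 0, BABYZ) ⊢ (s1, 0, BYABYZ) ⊢ (s0, ε, AAYABYZ)
All input consumed; M is in state s0.

s0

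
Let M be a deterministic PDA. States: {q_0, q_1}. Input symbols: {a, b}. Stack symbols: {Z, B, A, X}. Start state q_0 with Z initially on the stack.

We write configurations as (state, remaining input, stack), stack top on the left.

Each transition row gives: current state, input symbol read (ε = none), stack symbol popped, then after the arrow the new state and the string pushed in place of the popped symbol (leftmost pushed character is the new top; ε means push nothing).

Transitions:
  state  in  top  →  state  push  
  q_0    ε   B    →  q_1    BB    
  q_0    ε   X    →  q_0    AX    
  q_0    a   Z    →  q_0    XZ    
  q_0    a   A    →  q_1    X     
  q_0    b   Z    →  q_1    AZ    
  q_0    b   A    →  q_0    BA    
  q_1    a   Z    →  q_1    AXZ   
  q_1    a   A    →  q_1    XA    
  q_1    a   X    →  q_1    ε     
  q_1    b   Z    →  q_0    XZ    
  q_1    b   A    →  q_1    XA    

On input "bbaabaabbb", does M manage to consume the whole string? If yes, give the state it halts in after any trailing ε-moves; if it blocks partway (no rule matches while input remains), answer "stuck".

(q_0, bbaabaabbb, Z)
  read b, top Z: go to q_1, push AZ → (q_1, baabaabbb, AZ)
  read b, top A: go to q_1, push XA → (q_1, aabaabbb, XAZ)
  read a, top X: go to q_1, push ε → (q_1, abaabbb, AZ)
  read a, top A: go to q_1, push XA → (q_1, baabbb, XAZ)
No transition for (q_1, b, top X); M blocks with input baabbb remaining.

stuck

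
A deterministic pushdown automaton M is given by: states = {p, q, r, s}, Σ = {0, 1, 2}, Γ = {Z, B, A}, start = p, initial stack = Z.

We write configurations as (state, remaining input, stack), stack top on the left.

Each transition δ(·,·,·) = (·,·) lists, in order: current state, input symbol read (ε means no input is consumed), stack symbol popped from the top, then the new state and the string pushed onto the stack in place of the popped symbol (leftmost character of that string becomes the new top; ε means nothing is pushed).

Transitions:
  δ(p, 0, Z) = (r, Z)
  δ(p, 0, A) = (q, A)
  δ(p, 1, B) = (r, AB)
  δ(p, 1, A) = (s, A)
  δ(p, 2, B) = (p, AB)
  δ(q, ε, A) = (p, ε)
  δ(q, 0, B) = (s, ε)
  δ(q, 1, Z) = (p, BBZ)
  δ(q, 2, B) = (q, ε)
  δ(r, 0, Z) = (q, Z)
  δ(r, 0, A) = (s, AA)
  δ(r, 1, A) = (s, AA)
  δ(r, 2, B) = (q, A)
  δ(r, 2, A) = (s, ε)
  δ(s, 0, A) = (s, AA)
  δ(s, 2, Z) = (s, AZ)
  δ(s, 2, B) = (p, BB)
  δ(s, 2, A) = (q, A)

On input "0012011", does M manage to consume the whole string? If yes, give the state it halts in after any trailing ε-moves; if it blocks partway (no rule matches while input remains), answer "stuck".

(p, 0012011, Z) ⊢ (r, 012011, Z) ⊢ (q, 12011, Z) ⊢ (p, 2011, BBZ) ⊢ (p, 011, ABBZ) ⊢ (q, 11, ABBZ) ⊢ (p, 11, BBZ) ⊢ (r, 1, ABBZ) ⊢ (s, ε, AABBZ)
All input consumed; M is in state s.

s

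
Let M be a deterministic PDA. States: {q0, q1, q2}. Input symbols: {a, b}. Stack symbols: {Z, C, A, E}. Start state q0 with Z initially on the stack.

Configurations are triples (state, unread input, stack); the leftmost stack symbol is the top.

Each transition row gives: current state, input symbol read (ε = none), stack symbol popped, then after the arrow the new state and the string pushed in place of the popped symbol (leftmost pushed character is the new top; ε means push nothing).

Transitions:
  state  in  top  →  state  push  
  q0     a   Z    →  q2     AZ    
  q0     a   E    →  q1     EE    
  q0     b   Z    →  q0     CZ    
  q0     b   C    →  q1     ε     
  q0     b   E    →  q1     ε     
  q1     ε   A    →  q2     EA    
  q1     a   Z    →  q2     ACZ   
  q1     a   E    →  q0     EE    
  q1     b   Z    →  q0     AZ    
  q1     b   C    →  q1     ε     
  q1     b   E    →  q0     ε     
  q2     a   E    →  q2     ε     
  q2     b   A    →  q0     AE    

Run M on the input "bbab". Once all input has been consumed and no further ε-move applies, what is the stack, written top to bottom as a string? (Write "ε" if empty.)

AECZ

(q0, bbab, Z) ⊢ (q0, bab, CZ) ⊢ (q1, ab, Z) ⊢ (q2, b, ACZ) ⊢ (q0, ε, AECZ)
All input consumed in state q0 with stack AECZ.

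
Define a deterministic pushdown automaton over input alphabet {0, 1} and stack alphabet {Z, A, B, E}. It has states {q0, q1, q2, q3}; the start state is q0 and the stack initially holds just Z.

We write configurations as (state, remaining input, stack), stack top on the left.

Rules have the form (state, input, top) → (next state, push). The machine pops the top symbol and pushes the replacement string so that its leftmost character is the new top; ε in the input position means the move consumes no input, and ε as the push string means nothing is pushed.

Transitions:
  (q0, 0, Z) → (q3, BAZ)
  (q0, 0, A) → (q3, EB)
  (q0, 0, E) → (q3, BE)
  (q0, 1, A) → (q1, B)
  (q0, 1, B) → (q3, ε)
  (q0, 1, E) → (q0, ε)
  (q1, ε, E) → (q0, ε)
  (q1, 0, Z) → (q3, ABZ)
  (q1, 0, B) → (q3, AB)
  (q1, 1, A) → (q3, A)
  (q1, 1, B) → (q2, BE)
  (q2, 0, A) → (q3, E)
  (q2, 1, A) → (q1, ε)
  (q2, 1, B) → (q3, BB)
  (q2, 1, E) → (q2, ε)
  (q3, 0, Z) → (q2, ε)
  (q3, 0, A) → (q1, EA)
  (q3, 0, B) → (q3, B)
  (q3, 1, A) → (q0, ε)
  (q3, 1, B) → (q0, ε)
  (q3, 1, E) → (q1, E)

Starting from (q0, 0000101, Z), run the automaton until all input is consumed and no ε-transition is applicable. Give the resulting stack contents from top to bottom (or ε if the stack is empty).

(q0, 0000101, Z) ⊢ (q3, 000101, BAZ) ⊢ (q3, 00101, BAZ) ⊢ (q3, 0101, BAZ) ⊢ (q3, 101, BAZ) ⊢ (q0, 01, AZ) ⊢ (q3, 1, EBZ) ⊢ (q1, ε, EBZ) ⊢ (q0, ε, BZ)
All input consumed in state q0 with stack BZ.

BZ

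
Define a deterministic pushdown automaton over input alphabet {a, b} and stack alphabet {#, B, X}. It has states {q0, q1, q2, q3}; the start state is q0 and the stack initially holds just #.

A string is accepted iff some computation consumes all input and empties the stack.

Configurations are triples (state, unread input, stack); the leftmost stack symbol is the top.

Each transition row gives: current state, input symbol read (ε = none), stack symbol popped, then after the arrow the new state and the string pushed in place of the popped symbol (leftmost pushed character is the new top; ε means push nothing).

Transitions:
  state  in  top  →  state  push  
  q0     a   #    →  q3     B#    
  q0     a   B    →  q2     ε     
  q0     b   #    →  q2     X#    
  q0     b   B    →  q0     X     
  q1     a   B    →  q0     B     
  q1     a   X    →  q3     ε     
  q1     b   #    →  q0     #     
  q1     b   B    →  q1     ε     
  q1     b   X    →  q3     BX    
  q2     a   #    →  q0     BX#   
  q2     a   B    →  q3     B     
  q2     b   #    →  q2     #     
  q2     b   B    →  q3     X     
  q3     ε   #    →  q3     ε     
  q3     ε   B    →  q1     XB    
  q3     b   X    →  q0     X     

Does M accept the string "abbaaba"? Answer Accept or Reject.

Reject

(q0, abbaaba, #) ⊢ (q3, bbaaba, B#) ⊢ (q1, bbaaba, XB#) ⊢ (q3, baaba, BXB#) ⊢ (q1, baaba, XBXB#) ⊢ (q3, aaba, BXBXB#) ⊢ (q1, aaba, XBXBXB#) ⊢ (q3, aba, BXBXB#) ⊢ (q1, aba, XBXBXB#) ⊢ (q3, ba, BXBXB#) ⊢ (q1, ba, XBXBXB#) ⊢ (q3, a, BXBXBXB#) ⊢ (q1, a, XBXBXBXB#) ⊢ (q3, ε, BXBXBXB#) ⊢ (q1, ε, XBXBXBXB#)
All input consumed; stack is XBXBXBXB#, not empty, and no further ε-move applies.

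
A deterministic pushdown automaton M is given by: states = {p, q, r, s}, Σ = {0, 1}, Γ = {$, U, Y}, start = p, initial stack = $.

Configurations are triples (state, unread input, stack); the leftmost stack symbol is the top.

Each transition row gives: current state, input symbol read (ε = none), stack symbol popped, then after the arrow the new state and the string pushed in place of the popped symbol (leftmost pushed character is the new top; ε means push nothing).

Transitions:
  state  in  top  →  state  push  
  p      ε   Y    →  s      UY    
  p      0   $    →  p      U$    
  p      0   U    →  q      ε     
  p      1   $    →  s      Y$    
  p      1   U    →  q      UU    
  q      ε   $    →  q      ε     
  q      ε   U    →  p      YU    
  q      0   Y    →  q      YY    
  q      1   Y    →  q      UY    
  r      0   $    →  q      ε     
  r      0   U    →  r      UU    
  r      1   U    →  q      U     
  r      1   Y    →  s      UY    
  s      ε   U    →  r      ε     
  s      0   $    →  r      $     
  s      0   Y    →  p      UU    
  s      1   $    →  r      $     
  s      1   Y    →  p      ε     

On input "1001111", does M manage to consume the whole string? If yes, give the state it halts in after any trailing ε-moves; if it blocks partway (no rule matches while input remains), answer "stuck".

(p, 1001111, $)
  read 1, top $: go to s, push Y$ → (s, 001111, Y$)
  read 0, top Y: go to p, push UU → (p, 01111, UU$)
  read 0, top U: go to q, push ε → (q, 1111, U$)
  ε-move, top U: go to p, push YU → (p, 1111, YU$)
  ε-move, top Y: go to s, push UY → (s, 1111, UYU$)
  ε-move, top U: go to r, push ε → (r, 1111, YU$)
  read 1, top Y: go to s, push UY → (s, 111, UYU$)
  ε-move, top U: go to r, push ε → (r, 111, YU$)
  read 1, top Y: go to s, push UY → (s, 11, UYU$)
  ε-move, top U: go to r, push ε → (r, 11, YU$)
  read 1, top Y: go to s, push UY → (s, 1, UYU$)
  ε-move, top U: go to r, push ε → (r, 1, YU$)
  read 1, top Y: go to s, push UY → (s, ε, UYU$)
  ε-move, top U: go to r, push ε → (r, ε, YU$)
All input consumed; M is in state r.

r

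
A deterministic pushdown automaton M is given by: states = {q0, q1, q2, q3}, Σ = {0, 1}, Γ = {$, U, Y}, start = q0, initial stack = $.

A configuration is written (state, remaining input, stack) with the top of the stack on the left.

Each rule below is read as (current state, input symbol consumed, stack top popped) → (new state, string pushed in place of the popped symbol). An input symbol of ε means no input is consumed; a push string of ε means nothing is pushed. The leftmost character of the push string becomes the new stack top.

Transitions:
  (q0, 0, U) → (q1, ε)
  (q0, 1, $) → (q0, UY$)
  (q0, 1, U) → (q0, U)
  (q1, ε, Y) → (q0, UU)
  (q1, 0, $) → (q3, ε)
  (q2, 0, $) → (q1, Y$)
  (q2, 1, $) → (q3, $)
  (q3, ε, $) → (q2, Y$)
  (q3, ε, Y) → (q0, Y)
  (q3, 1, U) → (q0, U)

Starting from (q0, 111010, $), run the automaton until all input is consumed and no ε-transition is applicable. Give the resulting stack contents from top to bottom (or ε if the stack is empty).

(q0, 111010, $)
  read 1, top $: go to q0, push UY$ → (q0, 11010, UY$)
  read 1, top U: go to q0, push U → (q0, 1010, UY$)
  read 1, top U: go to q0, push U → (q0, 010, UY$)
  read 0, top U: go to q1, push ε → (q1, 10, Y$)
  ε-move, top Y: go to q0, push UU → (q0, 10, UU$)
  read 1, top U: go to q0, push U → (q0, 0, UU$)
  read 0, top U: go to q1, push ε → (q1, ε, U$)
All input consumed in state q1 with stack U$.

U$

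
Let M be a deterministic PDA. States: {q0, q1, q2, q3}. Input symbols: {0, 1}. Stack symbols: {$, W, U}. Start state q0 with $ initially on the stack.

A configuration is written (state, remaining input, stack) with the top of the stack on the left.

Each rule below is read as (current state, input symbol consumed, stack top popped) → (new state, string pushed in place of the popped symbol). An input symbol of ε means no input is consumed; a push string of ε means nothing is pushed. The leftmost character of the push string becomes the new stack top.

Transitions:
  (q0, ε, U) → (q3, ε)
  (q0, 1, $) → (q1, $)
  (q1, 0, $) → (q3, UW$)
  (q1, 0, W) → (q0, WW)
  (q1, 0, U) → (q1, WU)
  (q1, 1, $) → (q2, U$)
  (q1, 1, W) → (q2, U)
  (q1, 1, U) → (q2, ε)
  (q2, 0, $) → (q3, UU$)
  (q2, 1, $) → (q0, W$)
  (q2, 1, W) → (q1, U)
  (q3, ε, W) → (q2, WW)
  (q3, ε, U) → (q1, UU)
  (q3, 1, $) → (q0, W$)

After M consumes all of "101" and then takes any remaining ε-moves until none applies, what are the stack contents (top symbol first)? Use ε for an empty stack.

UW$

(q0, 101, $) ⊢ (q1, 01, $) ⊢ (q3, 1, UW$) ⊢ (q1, 1, UUW$) ⊢ (q2, ε, UW$)
All input consumed in state q2 with stack UW$.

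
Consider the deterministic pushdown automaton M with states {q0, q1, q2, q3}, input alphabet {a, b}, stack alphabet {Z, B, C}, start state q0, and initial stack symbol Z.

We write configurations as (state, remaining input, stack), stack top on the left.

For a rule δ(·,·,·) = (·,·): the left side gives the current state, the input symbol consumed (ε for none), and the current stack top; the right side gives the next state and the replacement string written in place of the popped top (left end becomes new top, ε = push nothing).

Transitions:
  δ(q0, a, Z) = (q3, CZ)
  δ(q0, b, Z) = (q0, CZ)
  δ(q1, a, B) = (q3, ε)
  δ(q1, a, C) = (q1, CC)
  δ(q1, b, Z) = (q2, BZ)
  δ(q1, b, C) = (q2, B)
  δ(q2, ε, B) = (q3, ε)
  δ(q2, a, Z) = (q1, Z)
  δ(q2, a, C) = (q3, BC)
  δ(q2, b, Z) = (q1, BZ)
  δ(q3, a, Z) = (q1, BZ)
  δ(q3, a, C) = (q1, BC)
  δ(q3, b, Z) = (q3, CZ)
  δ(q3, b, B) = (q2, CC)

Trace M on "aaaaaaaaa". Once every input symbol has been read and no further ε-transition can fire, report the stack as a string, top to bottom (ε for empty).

(q0, aaaaaaaaa, Z)
  read a, top Z: go to q3, push CZ → (q3, aaaaaaaa, CZ)
  read a, top C: go to q1, push BC → (q1, aaaaaaa, BCZ)
  read a, top B: go to q3, push ε → (q3, aaaaaa, CZ)
  read a, top C: go to q1, push BC → (q1, aaaaa, BCZ)
  read a, top B: go to q3, push ε → (q3, aaaa, CZ)
  read a, top C: go to q1, push BC → (q1, aaa, BCZ)
  read a, top B: go to q3, push ε → (q3, aa, CZ)
  read a, top C: go to q1, push BC → (q1, a, BCZ)
  read a, top B: go to q3, push ε → (q3, ε, CZ)
All input consumed in state q3 with stack CZ.

CZ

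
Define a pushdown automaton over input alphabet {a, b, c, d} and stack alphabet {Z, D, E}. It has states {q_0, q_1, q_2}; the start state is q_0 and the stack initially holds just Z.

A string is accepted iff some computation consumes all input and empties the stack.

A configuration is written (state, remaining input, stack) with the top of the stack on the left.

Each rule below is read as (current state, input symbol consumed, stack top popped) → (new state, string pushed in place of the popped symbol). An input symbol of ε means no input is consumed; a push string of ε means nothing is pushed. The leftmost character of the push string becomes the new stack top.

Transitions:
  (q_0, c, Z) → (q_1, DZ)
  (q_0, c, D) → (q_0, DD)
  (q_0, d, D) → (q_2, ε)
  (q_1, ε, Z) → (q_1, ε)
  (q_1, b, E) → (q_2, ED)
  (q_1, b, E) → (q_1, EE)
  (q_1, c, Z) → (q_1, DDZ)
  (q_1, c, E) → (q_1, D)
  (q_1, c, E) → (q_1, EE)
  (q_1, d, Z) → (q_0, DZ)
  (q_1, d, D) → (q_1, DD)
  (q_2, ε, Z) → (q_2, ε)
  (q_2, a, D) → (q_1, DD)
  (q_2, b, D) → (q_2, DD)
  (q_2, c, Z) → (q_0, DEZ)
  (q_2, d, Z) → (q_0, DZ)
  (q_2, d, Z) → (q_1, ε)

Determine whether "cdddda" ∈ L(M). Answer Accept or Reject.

Reject

No computation consumes all input and empties the stack.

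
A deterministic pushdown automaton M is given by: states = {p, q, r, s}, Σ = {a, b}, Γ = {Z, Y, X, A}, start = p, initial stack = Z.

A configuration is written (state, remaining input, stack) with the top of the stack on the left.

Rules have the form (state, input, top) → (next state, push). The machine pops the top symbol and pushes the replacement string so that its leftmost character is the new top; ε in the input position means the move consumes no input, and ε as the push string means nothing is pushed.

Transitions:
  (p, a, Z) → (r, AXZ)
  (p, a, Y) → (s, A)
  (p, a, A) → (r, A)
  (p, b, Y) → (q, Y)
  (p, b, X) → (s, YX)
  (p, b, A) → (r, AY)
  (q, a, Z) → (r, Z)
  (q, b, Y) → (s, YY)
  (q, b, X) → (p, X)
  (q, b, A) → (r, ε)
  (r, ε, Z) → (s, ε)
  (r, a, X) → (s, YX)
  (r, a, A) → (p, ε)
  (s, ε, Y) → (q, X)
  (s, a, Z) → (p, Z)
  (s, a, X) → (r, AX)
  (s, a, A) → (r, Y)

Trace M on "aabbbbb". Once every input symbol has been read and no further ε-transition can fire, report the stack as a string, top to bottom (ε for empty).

(p, aabbbbb, Z) ⊢ (r, abbbbb, AXZ) ⊢ (p, bbbbb, XZ) ⊢ (s, bbbb, YXZ) ⊢ (q, bbbb, XXZ) ⊢ (p, bbb, XXZ) ⊢ (s, bb, YXXZ) ⊢ (q, bb, XXXZ) ⊢ (p, b, XXXZ) ⊢ (s, ε, YXXXZ) ⊢ (q, ε, XXXXZ)
All input consumed in state q with stack XXXXZ.

XXXXZ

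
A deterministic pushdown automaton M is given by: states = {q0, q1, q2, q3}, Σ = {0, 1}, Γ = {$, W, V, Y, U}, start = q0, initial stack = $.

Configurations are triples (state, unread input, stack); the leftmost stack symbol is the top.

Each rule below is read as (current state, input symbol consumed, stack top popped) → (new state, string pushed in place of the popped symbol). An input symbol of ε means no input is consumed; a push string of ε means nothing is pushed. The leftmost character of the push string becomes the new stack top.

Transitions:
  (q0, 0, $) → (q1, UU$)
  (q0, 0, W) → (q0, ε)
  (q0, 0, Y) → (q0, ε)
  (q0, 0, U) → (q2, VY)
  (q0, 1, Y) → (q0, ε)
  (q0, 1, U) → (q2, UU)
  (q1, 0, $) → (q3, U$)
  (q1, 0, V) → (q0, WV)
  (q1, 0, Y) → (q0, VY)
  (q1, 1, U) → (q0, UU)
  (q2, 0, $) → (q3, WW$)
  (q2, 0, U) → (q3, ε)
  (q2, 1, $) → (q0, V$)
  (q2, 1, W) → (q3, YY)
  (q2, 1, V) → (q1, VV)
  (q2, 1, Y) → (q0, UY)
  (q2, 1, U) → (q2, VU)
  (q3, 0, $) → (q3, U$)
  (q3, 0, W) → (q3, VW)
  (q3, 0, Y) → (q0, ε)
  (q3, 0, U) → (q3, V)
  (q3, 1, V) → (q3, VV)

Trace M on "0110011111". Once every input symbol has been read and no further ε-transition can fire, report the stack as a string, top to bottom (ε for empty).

VVVVVVUU$

(q0, 0110011111, $) ⊢ (q1, 110011111, UU$) ⊢ (q0, 10011111, UUU$) ⊢ (q2, 0011111, UUUU$) ⊢ (q3, 011111, UUU$) ⊢ (q3, 11111, VUU$) ⊢ (q3, 1111, VVUU$) ⊢ (q3, 111, VVVUU$) ⊢ (q3, 11, VVVVUU$) ⊢ (q3, 1, VVVVVUU$) ⊢ (q3, ε, VVVVVVUU$)
All input consumed in state q3 with stack VVVVVVUU$.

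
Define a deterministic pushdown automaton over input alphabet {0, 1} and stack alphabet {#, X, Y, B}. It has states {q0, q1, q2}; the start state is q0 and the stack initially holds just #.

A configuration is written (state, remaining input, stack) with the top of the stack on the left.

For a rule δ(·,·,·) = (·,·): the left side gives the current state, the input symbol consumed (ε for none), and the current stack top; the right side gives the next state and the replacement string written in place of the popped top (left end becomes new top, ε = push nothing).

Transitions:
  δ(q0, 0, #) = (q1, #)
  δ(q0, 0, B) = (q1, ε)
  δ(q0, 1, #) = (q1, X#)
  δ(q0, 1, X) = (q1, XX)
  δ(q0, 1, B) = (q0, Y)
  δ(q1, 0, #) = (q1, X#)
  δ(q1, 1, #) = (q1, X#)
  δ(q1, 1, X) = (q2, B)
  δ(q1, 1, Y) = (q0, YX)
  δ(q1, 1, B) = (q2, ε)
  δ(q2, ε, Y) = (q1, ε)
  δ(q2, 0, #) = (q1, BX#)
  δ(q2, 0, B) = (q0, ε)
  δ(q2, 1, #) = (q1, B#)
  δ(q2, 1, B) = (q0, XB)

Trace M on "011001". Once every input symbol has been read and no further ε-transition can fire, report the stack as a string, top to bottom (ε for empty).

(q0, 011001, #) ⊢ (q1, 11001, #) ⊢ (q1, 1001, X#) ⊢ (q2, 001, B#) ⊢ (q0, 01, #) ⊢ (q1, 1, #) ⊢ (q1, ε, X#)
All input consumed in state q1 with stack X#.

X#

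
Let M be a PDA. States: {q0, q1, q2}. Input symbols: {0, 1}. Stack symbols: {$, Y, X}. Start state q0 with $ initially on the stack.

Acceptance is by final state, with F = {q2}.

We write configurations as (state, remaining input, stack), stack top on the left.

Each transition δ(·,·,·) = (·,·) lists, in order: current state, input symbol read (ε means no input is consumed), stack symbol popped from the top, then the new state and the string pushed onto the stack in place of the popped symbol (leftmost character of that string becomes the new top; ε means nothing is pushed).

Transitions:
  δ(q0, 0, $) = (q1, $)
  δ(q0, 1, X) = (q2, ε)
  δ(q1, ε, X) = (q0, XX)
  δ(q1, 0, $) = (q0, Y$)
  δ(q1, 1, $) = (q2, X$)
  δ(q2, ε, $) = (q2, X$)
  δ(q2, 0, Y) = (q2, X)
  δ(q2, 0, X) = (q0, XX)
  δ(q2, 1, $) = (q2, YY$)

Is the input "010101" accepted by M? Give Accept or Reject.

Accept

One accepting computation: (q0, 010101, $) ⊢ (q1, 10101, $) ⊢ (q2, 0101, X$) ⊢ (q0, 101, XX$) ⊢ (q2, 01, X$) ⊢ (q0, 1, XX$) ⊢ (q2, ε, X$)
All input consumed and state q2 ∈ F.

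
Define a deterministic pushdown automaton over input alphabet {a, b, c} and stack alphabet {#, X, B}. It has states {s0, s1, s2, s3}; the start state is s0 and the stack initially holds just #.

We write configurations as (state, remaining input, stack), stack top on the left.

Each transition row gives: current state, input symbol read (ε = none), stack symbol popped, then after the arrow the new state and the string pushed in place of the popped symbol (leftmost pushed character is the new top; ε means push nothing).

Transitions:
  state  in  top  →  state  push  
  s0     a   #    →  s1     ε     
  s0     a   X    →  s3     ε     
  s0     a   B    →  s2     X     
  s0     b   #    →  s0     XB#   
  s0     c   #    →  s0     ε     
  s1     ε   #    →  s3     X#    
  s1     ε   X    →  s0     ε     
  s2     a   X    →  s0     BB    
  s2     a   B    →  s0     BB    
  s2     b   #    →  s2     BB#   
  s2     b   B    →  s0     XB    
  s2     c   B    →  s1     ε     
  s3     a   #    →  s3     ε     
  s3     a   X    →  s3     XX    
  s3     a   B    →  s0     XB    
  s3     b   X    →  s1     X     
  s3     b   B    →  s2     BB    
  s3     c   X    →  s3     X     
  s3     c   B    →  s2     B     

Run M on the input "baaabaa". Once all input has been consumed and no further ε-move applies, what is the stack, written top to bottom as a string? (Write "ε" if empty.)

XBB#

(s0, baaabaa, #)
  read b, top #: go to s0, push XB# → (s0, aaabaa, XB#)
  read a, top X: go to s3, push ε → (s3, aabaa, B#)
  read a, top B: go to s0, push XB → (s0, abaa, XB#)
  read a, top X: go to s3, push ε → (s3, baa, B#)
  read b, top B: go to s2, push BB → (s2, aa, BB#)
  read a, top B: go to s0, push BB → (s0, a, BBB#)
  read a, top B: go to s2, push X → (s2, ε, XBB#)
All input consumed in state s2 with stack XBB#.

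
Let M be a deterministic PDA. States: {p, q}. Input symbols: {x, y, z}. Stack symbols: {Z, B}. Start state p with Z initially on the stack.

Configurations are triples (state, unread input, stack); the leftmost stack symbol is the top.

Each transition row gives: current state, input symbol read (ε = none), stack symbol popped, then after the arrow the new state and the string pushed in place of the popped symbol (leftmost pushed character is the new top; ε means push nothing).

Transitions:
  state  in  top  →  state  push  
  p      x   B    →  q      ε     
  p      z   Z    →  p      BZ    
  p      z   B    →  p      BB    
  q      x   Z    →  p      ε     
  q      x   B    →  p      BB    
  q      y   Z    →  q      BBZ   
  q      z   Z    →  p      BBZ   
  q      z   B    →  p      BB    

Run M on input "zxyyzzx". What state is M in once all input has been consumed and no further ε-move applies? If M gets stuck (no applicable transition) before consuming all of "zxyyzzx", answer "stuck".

(p, zxyyzzx, Z)
  read z, top Z: go to p, push BZ → (p, xyyzzx, BZ)
  read x, top B: go to q, push ε → (q, yyzzx, Z)
  read y, top Z: go to q, push BBZ → (q, yzzx, BBZ)
No transition for (q, y, top B); M blocks with input yzzx remaining.

stuck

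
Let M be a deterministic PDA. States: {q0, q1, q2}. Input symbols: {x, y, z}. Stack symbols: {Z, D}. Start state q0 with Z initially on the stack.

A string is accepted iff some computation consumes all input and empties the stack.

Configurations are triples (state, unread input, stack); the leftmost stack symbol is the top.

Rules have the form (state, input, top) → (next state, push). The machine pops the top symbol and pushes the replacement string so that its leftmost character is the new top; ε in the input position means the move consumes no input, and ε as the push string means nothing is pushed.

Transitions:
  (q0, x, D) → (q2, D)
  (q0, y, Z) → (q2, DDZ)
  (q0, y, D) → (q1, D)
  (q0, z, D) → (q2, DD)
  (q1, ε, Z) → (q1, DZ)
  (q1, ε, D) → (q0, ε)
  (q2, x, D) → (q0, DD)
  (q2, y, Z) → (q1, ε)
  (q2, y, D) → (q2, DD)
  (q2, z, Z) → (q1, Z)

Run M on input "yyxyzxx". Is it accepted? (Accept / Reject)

Reject

(q0, yyxyzxx, Z) ⊢ (q2, yxyzxx, DDZ) ⊢ (q2, xyzxx, DDDZ) ⊢ (q0, yzxx, DDDDZ) ⊢ (q1, zxx, DDDDZ) ⊢ (q0, zxx, DDDZ) ⊢ (q2, xx, DDDDZ) ⊢ (q0, x, DDDDDZ) ⊢ (q2, ε, DDDDDZ)
All input consumed; stack is DDDDDZ, not empty, and no further ε-move applies.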